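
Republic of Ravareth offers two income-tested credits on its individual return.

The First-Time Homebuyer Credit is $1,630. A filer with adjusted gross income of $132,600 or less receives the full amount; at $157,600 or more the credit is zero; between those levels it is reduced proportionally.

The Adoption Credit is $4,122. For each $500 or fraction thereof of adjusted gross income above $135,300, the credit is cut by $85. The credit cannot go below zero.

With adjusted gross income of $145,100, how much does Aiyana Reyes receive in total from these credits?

$3,237

First-Time Homebuyer Credit: $145,100 is $12,500 into a $25,000 phase-out range, leaving 12,500/25,000 of the credit: $1,630 × 12,500/25,000 = $815.
Adoption Credit: income exceeds $135,300 by $9,800, which is 20 full-or-partial $500 increments; reduction = 20 × $85 = $1,700, leaving $2,422.
Total: $815 + $2,422 = $3,237.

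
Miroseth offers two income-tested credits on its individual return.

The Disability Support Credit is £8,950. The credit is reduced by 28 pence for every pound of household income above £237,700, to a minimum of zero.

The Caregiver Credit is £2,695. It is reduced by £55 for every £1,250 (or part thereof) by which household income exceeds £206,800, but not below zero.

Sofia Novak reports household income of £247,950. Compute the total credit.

Disability Support Credit: 28% of the £10,250 excess over £237,700 is £2,870; credit = £8,950 − £2,870 = £6,080.
Caregiver Credit: income exceeds £206,800 by £41,150, which is 33 full-or-partial £1,250 increments; reduction = 33 × £55 = £1,815, leaving £880.
Total: £6,080 + £880 = £6,960.

£6,960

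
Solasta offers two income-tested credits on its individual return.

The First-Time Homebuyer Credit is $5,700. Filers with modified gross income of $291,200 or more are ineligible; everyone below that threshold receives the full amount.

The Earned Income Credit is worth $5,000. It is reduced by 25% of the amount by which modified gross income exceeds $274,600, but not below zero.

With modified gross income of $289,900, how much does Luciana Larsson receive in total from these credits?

First-Time Homebuyer Credit: $289,900 is below the $291,200 cutoff, so the full $5,700 applies.
Earned Income Credit: 25% of the $15,300 excess over $274,600 is $3,825; credit = $5,000 − $3,825 = $1,175.
Total: $5,700 + $1,175 = $6,875.

$6,875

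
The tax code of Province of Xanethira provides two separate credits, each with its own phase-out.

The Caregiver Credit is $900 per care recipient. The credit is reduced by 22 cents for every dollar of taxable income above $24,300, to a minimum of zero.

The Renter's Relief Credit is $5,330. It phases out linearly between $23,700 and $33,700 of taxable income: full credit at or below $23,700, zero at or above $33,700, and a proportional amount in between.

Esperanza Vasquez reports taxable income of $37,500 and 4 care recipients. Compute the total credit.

Caregiver Credit: base = 4 × $900 = $3,600. 22% of the $13,200 excess over $24,300 is $2,904; credit = $3,600 − $2,904 = $696.
Renter's Relief Credit: $37,500 is at or above $33,700, so the credit is $0.
Total: $696 + $0 = $696.

$696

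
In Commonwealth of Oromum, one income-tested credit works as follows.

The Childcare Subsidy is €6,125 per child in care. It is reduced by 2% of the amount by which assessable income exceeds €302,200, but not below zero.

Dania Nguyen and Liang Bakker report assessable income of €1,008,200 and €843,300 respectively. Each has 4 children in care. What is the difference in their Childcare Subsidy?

€3,298

Dania (€1,008,200): Childcare Subsidy: base = 4 × €6,125 = €24,500. 2% of the €706,000 excess over €302,200 is €14,120; credit = €24,500 − €14,120 = €10,380.
Liang (€843,300): Childcare Subsidy: base = 4 × €6,125 = €24,500. 2% of the €541,100 excess over €302,200 is €10,822; credit = €24,500 − €10,822 = €13,678.
Difference: |€10,380 − €13,678| = €3,298.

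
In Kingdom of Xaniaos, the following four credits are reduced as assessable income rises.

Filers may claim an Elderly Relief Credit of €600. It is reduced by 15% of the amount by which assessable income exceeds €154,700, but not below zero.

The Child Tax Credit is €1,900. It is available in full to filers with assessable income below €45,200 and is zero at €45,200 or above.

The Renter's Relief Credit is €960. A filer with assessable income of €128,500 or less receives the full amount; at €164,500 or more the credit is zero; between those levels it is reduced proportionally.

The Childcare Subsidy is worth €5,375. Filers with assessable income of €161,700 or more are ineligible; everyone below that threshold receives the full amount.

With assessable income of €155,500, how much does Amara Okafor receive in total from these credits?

€6,095

Elderly Relief Credit: 15% of the €800 excess over €154,700 is €120; credit = €600 − €120 = €480.
Child Tax Credit: €155,500 meets or exceeds the €45,200 cutoff, so the credit is €0.
Renter's Relief Credit: €155,500 is €27,000 into a €36,000 phase-out range, leaving 9,000/36,000 of the credit: €960 × 9,000/36,000 = €240.
Childcare Subsidy: €155,500 is below the €161,700 cutoff, so the full €5,375 applies.
Total: €480 + €0 + €240 + €5,375 = €6,095.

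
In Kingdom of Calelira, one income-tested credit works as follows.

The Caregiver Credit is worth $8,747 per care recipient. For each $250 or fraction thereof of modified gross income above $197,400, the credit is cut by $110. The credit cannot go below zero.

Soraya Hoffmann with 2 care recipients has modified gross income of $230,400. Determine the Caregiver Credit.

Caregiver Credit: base = 2 × $8,747 = $17,494. income exceeds $197,400 by $33,000, which is 132 full-or-partial $250 increments; reduction = 132 × $110 = $14,520, leaving $2,974.

$2,974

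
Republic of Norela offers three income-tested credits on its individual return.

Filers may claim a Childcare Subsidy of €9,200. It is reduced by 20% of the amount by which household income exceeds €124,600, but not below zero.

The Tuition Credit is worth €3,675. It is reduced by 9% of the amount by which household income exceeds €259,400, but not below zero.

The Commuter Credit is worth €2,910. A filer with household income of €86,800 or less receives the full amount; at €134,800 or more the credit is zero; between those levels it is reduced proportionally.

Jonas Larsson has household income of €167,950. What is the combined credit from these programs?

Childcare Subsidy: 20% of the €43,350 excess over €124,600 is €8,670; credit = €9,200 − €8,670 = €530.
Tuition Credit: €167,950 is at or below the €259,400 threshold, so the full €3,675 applies.
Commuter Credit: €167,950 is at or above €134,800, so the credit is €0.
Total: €530 + €3,675 + €0 = €4,205.

€4,205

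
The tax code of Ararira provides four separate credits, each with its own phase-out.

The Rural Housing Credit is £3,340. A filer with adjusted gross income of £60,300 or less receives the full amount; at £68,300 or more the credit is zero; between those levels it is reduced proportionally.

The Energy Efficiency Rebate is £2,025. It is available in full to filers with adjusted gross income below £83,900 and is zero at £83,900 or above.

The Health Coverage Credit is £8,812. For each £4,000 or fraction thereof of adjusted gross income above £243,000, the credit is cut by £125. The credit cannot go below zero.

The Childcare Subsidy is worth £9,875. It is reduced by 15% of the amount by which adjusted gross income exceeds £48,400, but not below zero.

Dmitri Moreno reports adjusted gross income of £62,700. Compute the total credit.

£20,905

Rural Housing Credit: £62,700 is £2,400 into a £8,000 phase-out range, leaving 5,600/8,000 of the credit: £3,340 × 5,600/8,000 = £2,338.
Energy Efficiency Rebate: £62,700 is below the £83,900 cutoff, so the full £2,025 applies.
Health Coverage Credit: £62,700 is at or below the £243,000 threshold, so the full £8,812 applies.
Childcare Subsidy: 15% of the £14,300 excess over £48,400 is £2,145; credit = £9,875 − £2,145 = £7,730.
Total: £2,338 + £2,025 + £8,812 + £7,730 = £20,905.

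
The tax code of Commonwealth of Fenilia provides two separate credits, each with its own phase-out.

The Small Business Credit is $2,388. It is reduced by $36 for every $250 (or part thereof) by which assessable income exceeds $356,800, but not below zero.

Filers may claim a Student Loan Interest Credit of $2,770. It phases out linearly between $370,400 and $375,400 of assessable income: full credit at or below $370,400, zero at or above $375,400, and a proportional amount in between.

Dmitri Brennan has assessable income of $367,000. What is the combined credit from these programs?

$3,682

Small Business Credit: income exceeds $356,800 by $10,200, which is 41 full-or-partial $250 increments; reduction = 41 × $36 = $1,476, leaving $912.
Student Loan Interest Credit: $367,000 is at or below the $370,400 threshold, so the full $2,770 applies.
Total: $912 + $2,770 = $3,682.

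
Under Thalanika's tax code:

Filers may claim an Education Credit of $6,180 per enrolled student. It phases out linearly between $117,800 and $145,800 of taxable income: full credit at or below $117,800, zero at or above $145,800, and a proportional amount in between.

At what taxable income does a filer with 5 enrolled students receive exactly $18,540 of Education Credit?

$129,000

Full credit = 5 × $6,180 = $30,900.
$18,540 is 18,540/30,900 of the full $30,900, so 12,360/30,900 of the $28,000 range has been used: income = $117,800 + $28,000 × 12,360/30,900 = $129,000.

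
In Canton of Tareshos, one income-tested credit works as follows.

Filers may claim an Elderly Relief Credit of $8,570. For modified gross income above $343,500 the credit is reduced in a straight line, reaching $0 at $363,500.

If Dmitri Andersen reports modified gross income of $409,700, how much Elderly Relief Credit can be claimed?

$0

Elderly Relief Credit: $409,700 is at or above $363,500, so the credit is $0.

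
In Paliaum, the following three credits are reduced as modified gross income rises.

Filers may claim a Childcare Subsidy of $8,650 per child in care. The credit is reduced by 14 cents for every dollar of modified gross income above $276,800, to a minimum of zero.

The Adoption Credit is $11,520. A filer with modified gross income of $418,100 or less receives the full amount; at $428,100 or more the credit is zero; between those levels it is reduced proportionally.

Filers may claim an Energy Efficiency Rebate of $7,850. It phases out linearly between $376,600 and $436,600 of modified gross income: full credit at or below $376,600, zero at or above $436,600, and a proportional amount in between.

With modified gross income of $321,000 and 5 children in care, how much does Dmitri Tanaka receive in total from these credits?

Childcare Subsidy: base = 5 × $8,650 = $43,250. 14% of the $44,200 excess over $276,800 is $6,188; credit = $43,250 − $6,188 = $37,062.
Adoption Credit: $321,000 is at or below the $418,100 threshold, so the full $11,520 applies.
Energy Efficiency Rebate: $321,000 is at or below the $376,600 threshold, so the full $7,850 applies.
Total: $37,062 + $11,520 + $7,850 = $56,432.

$56,432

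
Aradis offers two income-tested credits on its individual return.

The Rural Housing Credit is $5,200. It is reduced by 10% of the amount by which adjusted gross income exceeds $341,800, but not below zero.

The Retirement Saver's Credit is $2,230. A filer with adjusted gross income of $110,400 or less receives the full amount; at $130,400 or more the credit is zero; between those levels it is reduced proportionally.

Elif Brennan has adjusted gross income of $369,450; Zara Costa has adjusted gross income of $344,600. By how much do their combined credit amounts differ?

Elif ($369,450): Rural Housing Credit: 10% of the $27,650 excess over $341,800 is $2,765; credit = $5,200 − $2,765 = $2,435. Retirement Saver's Credit: $369,450 is at or above $130,400, so the credit is $0. total $2,435 + $0 = $2,435
Zara ($344,600): Rural Housing Credit: 10% of the $2,800 excess over $341,800 is $280; credit = $5,200 − $280 = $4,920. Retirement Saver's Credit: $344,600 is at or above $130,400, so the credit is $0. total $4,920 + $0 = $4,920
Difference: |$2,435 − $4,920| = $2,485.

$2,485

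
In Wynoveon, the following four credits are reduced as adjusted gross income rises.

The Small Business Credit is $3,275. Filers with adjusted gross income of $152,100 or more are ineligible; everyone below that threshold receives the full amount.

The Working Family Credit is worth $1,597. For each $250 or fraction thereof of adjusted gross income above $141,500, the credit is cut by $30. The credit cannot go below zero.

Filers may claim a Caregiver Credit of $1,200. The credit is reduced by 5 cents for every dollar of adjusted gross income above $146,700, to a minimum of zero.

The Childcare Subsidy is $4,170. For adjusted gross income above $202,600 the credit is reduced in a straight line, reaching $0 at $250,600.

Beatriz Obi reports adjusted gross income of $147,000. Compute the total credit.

Small Business Credit: $147,000 is below the $152,100 cutoff, so the full $3,275 applies.
Working Family Credit: income exceeds $141,500 by $5,500, which is 22 full-or-partial $250 increments; reduction = 22 × $30 = $660, leaving $937.
Caregiver Credit: 5% of the $300 excess over $146,700 is $15; credit = $1,200 − $15 = $1,185.
Childcare Subsidy: $147,000 is at or below the $202,600 threshold, so the full $4,170 applies.
Total: $3,275 + $937 + $1,185 + $4,170 = $9,567.

$9,567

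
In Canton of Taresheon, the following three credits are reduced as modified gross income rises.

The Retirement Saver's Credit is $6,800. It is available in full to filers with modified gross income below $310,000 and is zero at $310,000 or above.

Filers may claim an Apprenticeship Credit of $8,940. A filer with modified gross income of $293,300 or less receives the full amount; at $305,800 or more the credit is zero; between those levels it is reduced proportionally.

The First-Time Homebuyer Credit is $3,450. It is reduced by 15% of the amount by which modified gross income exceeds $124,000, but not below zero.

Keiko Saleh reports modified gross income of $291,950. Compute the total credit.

$15,740

Retirement Saver's Credit: $291,950 is below the $310,000 cutoff, so the full $6,800 applies.
Apprenticeship Credit: $291,950 is at or below the $293,300 threshold, so the full $8,940 applies.
First-Time Homebuyer Credit: 15% of the $167,950 excess over $124,000 is $25,192.50 ≥ base, so the credit is $0.
Total: $6,800 + $8,940 + $0 = $15,740.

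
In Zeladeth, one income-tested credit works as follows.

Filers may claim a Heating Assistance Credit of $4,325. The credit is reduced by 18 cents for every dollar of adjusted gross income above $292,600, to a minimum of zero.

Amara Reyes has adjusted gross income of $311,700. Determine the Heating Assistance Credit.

Heating Assistance Credit: 18% of the $19,100 excess over $292,600 is $3,438; credit = $4,325 − $3,438 = $887.

$887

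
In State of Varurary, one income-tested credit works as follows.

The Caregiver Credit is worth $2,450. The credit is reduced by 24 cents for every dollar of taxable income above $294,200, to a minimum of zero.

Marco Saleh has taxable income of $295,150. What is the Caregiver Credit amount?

$2,222

Caregiver Credit: 24% of the $950 excess over $294,200 is $228; credit = $2,450 − $228 = $2,222.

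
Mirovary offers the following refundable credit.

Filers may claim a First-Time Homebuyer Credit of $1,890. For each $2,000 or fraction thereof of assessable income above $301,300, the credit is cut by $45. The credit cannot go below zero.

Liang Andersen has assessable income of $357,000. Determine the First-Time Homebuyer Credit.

$630

First-Time Homebuyer Credit: income exceeds $301,300 by $55,700, which is 28 full-or-partial $2,000 increments; reduction = 28 × $45 = $1,260, leaving $630.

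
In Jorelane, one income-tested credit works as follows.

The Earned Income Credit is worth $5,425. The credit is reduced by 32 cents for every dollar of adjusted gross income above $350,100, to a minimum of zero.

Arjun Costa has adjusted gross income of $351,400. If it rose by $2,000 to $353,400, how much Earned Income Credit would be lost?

At $351,400 — 32% of the $1,300 excess over $350,100 is $416; credit = $5,425 − $416 = $5,009.
At $353,400 — 32% of the $3,300 excess over $350,100 is $1,056; credit = $5,425 − $1,056 = $4,369.
Lost: $5,009 − $4,369 = $640.

$640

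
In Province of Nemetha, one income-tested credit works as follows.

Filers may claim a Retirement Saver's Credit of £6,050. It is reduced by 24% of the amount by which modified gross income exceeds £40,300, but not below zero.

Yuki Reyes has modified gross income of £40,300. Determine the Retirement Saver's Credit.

Retirement Saver's Credit: £40,300 is at or below the £40,300 threshold, so the full £6,050 applies.

£6,050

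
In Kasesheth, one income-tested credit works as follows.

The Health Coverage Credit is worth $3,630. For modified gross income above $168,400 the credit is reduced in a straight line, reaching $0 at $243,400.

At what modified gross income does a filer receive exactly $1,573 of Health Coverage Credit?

$1,573 is 1,573/3,630 of the full $3,630, so 2,057/3,630 of the $75,000 range has been used: income = $168,400 + $75,000 × 2,057/3,630 = $210,900.

$210,900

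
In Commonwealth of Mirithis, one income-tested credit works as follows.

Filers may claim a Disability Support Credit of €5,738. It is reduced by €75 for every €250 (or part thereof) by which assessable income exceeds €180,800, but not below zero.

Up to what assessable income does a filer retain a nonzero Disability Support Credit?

€199,800

After 76 increments the reduction is 76 × €75 = €5,700, leaving €38; one more increment wipes it out. Increment 76 ends at excess 76 × €250 = €19,000, so the highest qualifying income is €180,800 + €19,000 = €199,800.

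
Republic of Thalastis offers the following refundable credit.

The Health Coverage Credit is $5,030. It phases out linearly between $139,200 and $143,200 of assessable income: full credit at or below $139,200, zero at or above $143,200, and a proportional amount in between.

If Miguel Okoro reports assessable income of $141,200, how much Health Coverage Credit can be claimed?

$2,515

Health Coverage Credit: $141,200 is $2,000 into a $4,000 phase-out range, leaving 2,000/4,000 of the credit: $5,030 × 2,000/4,000 = $2,515.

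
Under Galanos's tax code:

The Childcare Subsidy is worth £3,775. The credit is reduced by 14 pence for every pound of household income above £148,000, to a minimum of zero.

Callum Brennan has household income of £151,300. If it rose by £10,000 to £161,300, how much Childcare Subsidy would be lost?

£1,400

At £151,300 — 14% of the £3,300 excess over £148,000 is £462; credit = £3,775 − £462 = £3,313.
At £161,300 — 14% of the £13,300 excess over £148,000 is £1,862; credit = £3,775 − £1,862 = £1,913.
Lost: £3,313 − £1,913 = £1,400.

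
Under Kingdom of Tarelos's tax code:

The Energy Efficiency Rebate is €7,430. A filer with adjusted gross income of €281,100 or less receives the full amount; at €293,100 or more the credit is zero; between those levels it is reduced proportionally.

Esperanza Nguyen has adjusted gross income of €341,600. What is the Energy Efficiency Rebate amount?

Energy Efficiency Rebate: €341,600 is at or above €293,100, so the credit is €0.

€0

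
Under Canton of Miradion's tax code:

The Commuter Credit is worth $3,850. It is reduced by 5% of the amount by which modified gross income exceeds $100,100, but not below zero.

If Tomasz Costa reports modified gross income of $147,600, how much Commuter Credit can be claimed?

$1,475

Commuter Credit: 5% of the $47,500 excess over $100,100 is $2,375; credit = $3,850 − $2,375 = $1,475.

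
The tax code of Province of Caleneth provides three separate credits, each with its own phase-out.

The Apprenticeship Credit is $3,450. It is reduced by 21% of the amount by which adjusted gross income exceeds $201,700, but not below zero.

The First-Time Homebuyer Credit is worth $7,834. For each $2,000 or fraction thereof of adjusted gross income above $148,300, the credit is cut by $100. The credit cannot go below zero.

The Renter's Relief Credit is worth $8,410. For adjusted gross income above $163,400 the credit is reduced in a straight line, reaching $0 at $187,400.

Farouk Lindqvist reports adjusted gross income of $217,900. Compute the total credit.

Apprenticeship Credit: 21% of the $16,200 excess over $201,700 is $3,402; credit = $3,450 − $3,402 = $48.
First-Time Homebuyer Credit: income exceeds $148,300 by $69,600, which is 35 full-or-partial $2,000 increments; reduction = 35 × $100 = $3,500, leaving $4,334.
Renter's Relief Credit: $217,900 is at or above $187,400, so the credit is $0.
Total: $48 + $4,334 + $0 = $4,382.

$4,382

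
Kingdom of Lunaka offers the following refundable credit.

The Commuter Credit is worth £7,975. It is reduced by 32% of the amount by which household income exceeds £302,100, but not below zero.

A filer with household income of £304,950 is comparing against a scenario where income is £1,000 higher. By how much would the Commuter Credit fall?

£320

At £304,950 — 32% of the £2,850 excess over £302,100 is £912; credit = £7,975 − £912 = £7,063.
At £305,950 — 32% of the £3,850 excess over £302,100 is £1,232; credit = £7,975 − £1,232 = £6,743.
Lost: £7,063 − £6,743 = £320.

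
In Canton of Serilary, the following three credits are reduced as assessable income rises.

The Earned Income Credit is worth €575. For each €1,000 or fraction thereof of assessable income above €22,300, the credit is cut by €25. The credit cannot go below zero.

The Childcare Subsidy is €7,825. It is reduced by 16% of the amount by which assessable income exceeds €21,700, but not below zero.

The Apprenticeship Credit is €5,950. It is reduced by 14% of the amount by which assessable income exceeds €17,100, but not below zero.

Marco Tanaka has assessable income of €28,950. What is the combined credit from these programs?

Earned Income Credit: income exceeds €22,300 by €6,650, which is 7 full-or-partial €1,000 increments; reduction = 7 × €25 = €175, leaving €400.
Childcare Subsidy: 16% of the €7,250 excess over €21,700 is €1,160; credit = €7,825 − €1,160 = €6,665.
Apprenticeship Credit: 14% of the €11,850 excess over €17,100 is €1,659; credit = €5,950 − €1,659 = €4,291.
Total: €400 + €6,665 + €4,291 = €11,356.

€11,356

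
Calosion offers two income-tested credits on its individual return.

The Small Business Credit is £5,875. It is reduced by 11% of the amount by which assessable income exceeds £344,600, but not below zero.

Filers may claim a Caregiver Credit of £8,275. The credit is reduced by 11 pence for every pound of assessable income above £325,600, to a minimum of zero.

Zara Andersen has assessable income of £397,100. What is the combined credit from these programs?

Small Business Credit: 11% of the £52,500 excess over £344,600 is £5,775; credit = £5,875 − £5,775 = £100.
Caregiver Credit: 11% of the £71,500 excess over £325,600 is £7,865; credit = £8,275 − £7,865 = £410.
Total: £100 + £410 = £510.

£510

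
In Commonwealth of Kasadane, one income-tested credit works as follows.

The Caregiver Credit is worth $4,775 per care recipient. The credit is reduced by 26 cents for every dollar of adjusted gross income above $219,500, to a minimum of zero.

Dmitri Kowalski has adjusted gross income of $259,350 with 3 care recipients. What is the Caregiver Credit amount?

$3,964

Caregiver Credit: base = 3 × $4,775 = $14,325. 26% of the $39,850 excess over $219,500 is $10,361; credit = $14,325 − $10,361 = $3,964.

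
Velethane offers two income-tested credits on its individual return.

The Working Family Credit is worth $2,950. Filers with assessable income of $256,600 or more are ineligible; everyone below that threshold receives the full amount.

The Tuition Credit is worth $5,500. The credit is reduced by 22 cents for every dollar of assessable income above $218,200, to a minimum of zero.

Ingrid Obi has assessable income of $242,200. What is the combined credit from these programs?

$3,170

Working Family Credit: $242,200 is below the $256,600 cutoff, so the full $2,950 applies.
Tuition Credit: 22% of the $24,000 excess over $218,200 is $5,280; credit = $5,500 − $5,280 = $220.
Total: $2,950 + $220 = $3,170.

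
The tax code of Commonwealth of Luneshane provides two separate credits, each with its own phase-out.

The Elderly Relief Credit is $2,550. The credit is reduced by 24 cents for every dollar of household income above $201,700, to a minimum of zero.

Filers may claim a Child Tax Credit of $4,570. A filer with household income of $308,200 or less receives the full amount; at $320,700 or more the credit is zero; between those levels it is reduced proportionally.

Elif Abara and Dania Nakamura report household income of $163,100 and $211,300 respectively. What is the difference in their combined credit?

$2,304

Elif ($163,100): Elderly Relief Credit: $163,100 is at or below the $201,700 threshold, so the full $2,550 applies. Child Tax Credit: $163,100 is at or below the $308,200 threshold, so the full $4,570 applies. total $2,550 + $4,570 = $7,120
Dania ($211,300): Elderly Relief Credit: 24% of the $9,600 excess over $201,700 is $2,304; credit = $2,550 − $2,304 = $246. Child Tax Credit: $211,300 is at or below the $308,200 threshold, so the full $4,570 applies. total $246 + $4,570 = $4,816
Difference: |$7,120 − $4,816| = $2,304.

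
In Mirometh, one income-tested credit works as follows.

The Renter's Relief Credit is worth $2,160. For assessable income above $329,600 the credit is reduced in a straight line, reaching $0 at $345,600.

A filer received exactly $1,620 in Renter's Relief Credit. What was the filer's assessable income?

$1,620 is 1,620/2,160 of the full $2,160, so 540/2,160 of the $16,000 range has been used: income = $329,600 + $16,000 × 540/2,160 = $333,600.

$333,600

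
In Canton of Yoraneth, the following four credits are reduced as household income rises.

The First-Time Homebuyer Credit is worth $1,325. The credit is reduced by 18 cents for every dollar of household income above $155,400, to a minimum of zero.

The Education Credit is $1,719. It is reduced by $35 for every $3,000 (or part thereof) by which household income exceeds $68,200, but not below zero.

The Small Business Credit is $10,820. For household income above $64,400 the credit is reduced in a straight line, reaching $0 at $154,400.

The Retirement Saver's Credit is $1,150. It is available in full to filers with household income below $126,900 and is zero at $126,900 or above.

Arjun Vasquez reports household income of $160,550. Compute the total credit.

First-Time Homebuyer Credit: 18% of the $5,150 excess over $155,400 is $927; credit = $1,325 − $927 = $398.
Education Credit: income exceeds $68,200 by $92,350, which is 31 full-or-partial $3,000 increments; reduction = 31 × $35 = $1,085, leaving $634.
Small Business Credit: $160,550 is at or above $154,400, so the credit is $0.
Retirement Saver's Credit: $160,550 meets or exceeds the $126,900 cutoff, so the credit is $0.
Total: $398 + $634 + $0 + $0 = $1,032.

$1,032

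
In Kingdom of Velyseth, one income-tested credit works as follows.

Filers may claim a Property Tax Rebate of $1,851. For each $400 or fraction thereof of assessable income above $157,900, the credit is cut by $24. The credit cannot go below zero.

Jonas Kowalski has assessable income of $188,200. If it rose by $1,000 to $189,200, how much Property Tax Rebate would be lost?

At $188,200 — income exceeds $157,900 by $30,300, which is 76 full-or-partial $400 increments; reduction = 76 × $24 = $1,824, leaving $27.
At $189,200 — income exceeds $157,900 by $31,300 → 79 increments × $24 = $1,896 ≥ base, so the credit is $0.
Lost: $27 − $0 = $27.

$27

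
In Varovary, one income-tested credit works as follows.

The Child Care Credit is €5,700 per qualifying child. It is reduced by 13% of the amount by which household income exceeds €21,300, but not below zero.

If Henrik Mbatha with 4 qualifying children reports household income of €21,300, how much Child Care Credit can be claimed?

Child Care Credit: base = 4 × €5,700 = €22,800. €21,300 is at or below the €21,300 threshold, so the full €22,800 applies.

€22,800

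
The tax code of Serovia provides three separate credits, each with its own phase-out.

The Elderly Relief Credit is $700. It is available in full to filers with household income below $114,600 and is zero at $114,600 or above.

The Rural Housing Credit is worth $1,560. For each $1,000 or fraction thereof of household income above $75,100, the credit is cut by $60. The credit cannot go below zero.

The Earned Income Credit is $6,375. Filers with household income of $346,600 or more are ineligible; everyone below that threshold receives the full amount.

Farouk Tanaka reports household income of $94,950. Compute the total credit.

Elderly Relief Credit: $94,950 is below the $114,600 cutoff, so the full $700 applies.
Rural Housing Credit: income exceeds $75,100 by $19,850, which is 20 full-or-partial $1,000 increments; reduction = 20 × $60 = $1,200, leaving $360.
Earned Income Credit: $94,950 is below the $346,600 cutoff, so the full $6,375 applies.
Total: $700 + $360 + $6,375 = $7,435.

$7,435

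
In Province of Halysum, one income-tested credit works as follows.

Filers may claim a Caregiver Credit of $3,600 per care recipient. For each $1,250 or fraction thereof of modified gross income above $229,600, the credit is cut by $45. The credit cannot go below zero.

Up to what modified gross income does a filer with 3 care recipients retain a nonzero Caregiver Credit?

Full credit = 3 × $3,600 = $10,800.
After 239 increments the reduction is 239 × $45 = $10,755, leaving $45; one more increment wipes it out. Increment 239 ends at excess 239 × $1,250 = $298,750, so the highest qualifying income is $229,600 + $298,750 = $528,350.

$528,350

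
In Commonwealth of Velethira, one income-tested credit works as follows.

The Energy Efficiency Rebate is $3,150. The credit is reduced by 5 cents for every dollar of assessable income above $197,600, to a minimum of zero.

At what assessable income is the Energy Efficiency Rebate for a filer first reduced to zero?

The credit falls by 5% of each dollar above $197,600, so it reaches zero when the excess is $3,150 / 5% = $63,000: income = $197,600 + $63,000 = $260,600.

$260,600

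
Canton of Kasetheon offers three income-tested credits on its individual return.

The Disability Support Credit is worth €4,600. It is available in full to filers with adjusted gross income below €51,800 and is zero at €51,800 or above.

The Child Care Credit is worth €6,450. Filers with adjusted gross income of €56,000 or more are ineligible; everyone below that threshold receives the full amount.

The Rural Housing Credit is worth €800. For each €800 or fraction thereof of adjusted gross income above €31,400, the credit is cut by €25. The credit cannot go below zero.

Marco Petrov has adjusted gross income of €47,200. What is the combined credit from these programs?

€11,350

Disability Support Credit: €47,200 is below the €51,800 cutoff, so the full €4,600 applies.
Child Care Credit: €47,200 is below the €56,000 cutoff, so the full €6,450 applies.
Rural Housing Credit: income exceeds €31,400 by €15,800, which is 20 full-or-partial €800 increments; reduction = 20 × €25 = €500, leaving €300.
Total: €4,600 + €6,450 + €300 = €11,350.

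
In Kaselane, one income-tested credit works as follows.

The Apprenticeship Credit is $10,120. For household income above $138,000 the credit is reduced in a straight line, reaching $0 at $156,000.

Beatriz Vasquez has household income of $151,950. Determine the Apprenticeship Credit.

Apprenticeship Credit: $151,950 is $13,950 into a $18,000 phase-out range, leaving 4,050/18,000 of the credit: $10,120 × 4,050/18,000 = $2,277.

$2,277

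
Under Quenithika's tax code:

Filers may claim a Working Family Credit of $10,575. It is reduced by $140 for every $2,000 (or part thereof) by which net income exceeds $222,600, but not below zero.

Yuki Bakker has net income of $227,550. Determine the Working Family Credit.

$10,155

Working Family Credit: income exceeds $222,600 by $4,950, which is 3 full-or-partial $2,000 increments; reduction = 3 × $140 = $420, leaving $10,155.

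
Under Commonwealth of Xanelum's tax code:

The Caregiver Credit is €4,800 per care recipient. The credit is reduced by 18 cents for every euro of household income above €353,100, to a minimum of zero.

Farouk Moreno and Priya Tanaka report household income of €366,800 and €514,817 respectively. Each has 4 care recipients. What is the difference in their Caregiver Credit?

€16,734

Farouk (€366,800): Caregiver Credit: base = 4 × €4,800 = €19,200. 18% of the €13,700 excess over €353,100 is €2,466; credit = €19,200 − €2,466 = €16,734.
Priya (€514,817): Caregiver Credit: base = 4 × €4,800 = €19,200. 18% of the €161,717 excess over €353,100 is €29,109.06 ≥ base, so the credit is €0.
Difference: |€16,734 − €0| = €16,734.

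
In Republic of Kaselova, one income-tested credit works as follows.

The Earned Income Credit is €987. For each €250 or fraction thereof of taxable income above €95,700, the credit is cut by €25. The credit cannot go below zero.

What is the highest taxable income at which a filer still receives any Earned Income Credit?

€105,450

After 39 increments the reduction is 39 × €25 = €975, leaving €12; one more increment wipes it out. Increment 39 ends at excess 39 × €250 = €9,750, so the highest qualifying income is €95,700 + €9,750 = €105,450.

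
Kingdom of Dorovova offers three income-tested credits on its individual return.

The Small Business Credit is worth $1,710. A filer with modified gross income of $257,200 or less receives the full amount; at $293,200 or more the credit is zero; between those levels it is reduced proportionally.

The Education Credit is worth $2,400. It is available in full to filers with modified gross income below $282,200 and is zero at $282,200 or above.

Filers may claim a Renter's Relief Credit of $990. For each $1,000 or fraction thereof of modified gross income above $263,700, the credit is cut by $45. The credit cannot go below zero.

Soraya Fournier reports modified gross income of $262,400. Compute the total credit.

Small Business Credit: $262,400 is $5,200 into a $36,000 phase-out range, leaving 30,800/36,000 of the credit: $1,710 × 30,800/36,000 = $1,463.
Education Credit: $262,400 is below the $282,200 cutoff, so the full $2,400 applies.
Renter's Relief Credit: $262,400 is at or below the $263,700 threshold, so the full $990 applies.
Total: $1,463 + $2,400 + $990 = $4,853.

$4,853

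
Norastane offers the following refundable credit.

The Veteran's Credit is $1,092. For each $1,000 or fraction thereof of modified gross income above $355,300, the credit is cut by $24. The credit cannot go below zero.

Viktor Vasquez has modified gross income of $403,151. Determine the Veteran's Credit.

$0

Veteran's Credit: income exceeds $355,300 by $47,851 → 48 increments × $24 = $1,152 ≥ base, so the credit is $0.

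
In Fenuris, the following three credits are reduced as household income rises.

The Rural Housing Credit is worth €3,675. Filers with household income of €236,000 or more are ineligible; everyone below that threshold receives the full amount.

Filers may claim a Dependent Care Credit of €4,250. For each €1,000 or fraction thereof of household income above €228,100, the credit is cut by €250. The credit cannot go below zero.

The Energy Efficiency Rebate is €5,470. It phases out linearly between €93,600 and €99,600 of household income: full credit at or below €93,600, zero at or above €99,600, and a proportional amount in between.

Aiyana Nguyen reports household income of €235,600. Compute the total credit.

€5,925

Rural Housing Credit: €235,600 is below the €236,000 cutoff, so the full €3,675 applies.
Dependent Care Credit: income exceeds €228,100 by €7,500, which is 8 full-or-partial €1,000 increments; reduction = 8 × €250 = €2,000, leaving €2,250.
Energy Efficiency Rebate: €235,600 is at or above €99,600, so the credit is €0.
Total: €3,675 + €2,250 + €0 = €5,925.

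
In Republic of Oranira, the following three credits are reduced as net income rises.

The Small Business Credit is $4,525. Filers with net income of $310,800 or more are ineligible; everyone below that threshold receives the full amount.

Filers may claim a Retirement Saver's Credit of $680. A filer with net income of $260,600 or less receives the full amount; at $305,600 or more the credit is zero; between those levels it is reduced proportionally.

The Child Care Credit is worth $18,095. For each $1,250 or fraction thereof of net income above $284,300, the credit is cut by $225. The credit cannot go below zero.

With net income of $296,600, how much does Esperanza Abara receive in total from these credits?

Small Business Credit: $296,600 is below the $310,800 cutoff, so the full $4,525 applies.
Retirement Saver's Credit: $296,600 is $36,000 into a $45,000 phase-out range, leaving 9,000/45,000 of the credit: $680 × 9,000/45,000 = $136.
Child Care Credit: income exceeds $284,300 by $12,300, which is 10 full-or-partial $1,250 increments; reduction = 10 × $225 = $2,250, leaving $15,845.
Total: $4,525 + $136 + $15,845 = $20,506.

$20,506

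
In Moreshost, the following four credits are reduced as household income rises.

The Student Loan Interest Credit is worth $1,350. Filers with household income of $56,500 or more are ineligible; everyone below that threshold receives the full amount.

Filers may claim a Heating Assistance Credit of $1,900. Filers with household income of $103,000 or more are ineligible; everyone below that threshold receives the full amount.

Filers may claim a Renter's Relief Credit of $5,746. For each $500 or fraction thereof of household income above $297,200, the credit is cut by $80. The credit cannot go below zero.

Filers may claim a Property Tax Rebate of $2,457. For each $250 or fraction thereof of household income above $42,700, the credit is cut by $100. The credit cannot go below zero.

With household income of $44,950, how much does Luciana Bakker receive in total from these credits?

Student Loan Interest Credit: $44,950 is below the $56,500 cutoff, so the full $1,350 applies.
Heating Assistance Credit: $44,950 is below the $103,000 cutoff, so the full $1,900 applies.
Renter's Relief Credit: $44,950 is at or below the $297,200 threshold, so the full $5,746 applies.
Property Tax Rebate: income exceeds $42,700 by $2,250, which is 9 full-or-partial $250 increments; reduction = 9 × $100 = $900, leaving $1,557.
Total: $1,350 + $1,900 + $5,746 + $1,557 = $10,553.

$10,553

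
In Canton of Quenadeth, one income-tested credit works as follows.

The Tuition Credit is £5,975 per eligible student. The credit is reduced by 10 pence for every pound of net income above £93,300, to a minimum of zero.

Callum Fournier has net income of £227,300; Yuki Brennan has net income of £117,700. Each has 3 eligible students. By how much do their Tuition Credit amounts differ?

Callum (£227,300): Tuition Credit: base = 3 × £5,975 = £17,925. 10% of the £134,000 excess over £93,300 is £13,400; credit = £17,925 − £13,400 = £4,525.
Yuki (£117,700): Tuition Credit: base = 3 × £5,975 = £17,925. 10% of the £24,400 excess over £93,300 is £2,440; credit = £17,925 − £2,440 = £15,485.
Difference: |£4,525 − £15,485| = £10,960.

£10,960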